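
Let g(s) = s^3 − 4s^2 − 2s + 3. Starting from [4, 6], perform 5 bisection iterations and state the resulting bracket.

m = 5, g(m) = 18 (+); new bracket [4, 5]
m = 4.5, g(m) = 4.125 (+); new bracket [4, 4.5]
m = 4.25, g(m) = -0.984375 (−); new bracket [4.25, 4.5]
m = 4.375, g(m) = 1.4277 (+); new bracket [4.25, 4.375]
m = 4.3125, g(m) = 0.1868 (+); new bracket [4.25, 4.3125]

[4.25, 4.3125]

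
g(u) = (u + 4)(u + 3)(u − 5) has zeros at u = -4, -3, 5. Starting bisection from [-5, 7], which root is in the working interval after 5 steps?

5

midpoint 1: g = -80 < 0 → [1, 7]
midpoint 4: g = -56 < 0 → [4, 7]
midpoint 5.5: g = 40.375 > 0 → [4, 5.5]
midpoint 4.75: g = -16.9531 < 0 → [4.75, 5.5]
midpoint 5.125: g = 9.2676 > 0 → [4.75, 5.125]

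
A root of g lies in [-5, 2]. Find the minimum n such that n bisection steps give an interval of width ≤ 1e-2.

10

Width after n steps is 7/2^n. Need 2^n ≥ 7/1e-2 = 700.
2^9 = 512 < 700 ≤ 2^10 = 1024, so n = 10.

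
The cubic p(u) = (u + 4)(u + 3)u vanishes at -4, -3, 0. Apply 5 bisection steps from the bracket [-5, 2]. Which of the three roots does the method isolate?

midpoint -1.5: p = -5.625 < 0 → [-1.5, 2]
midpoint 0.25: p = 3.453125 > 0 → [-1.5, 0.25]
midpoint -0.625: p = -5.009766 < 0 → [-0.625, 0.25]
midpoint -0.1875: p = -2.0105 < 0 → [-0.1875, 0.25]
midpoint 0.03125: p = 0.3819 > 0 → [-0.1875, 0.03125]

0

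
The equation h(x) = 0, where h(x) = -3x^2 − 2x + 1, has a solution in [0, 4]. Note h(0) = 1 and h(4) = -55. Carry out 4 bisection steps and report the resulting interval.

[0.25, 0.5]

midpoint 2: h = -15 < 0 → [0, 2]
midpoint 1: h = -4 < 0 → [0, 1]
midpoint 0.5: h = -0.75 < 0 → [0, 0.5]
midpoint 0.25: h = 0.3125 > 0 → [0.25, 0.5]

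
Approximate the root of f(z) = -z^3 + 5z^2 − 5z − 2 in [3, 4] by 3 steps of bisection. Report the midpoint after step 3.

3.375

z = 3.5 gives f = -1.125, negative; keep [3, 3.5]
z = 3.25 gives f = 0.234375, positive; keep [3.25, 3.5]
z = 3.375 gives f = -0.365234, negative; keep [3.25, 3.375]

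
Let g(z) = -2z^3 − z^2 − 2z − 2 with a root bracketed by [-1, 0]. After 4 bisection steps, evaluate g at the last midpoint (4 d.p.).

z = -0.5 gives g = -1, negative; keep [-1, -0.5]
z = -0.75 gives g = -0.21875, negative; keep [-1, -0.75]
z = -0.875 gives g = 0.324219, positive; keep [-0.875, -0.75]
z = -0.8125 gives g = 0.0376, positive; keep [-0.8125, -0.75]

0.0376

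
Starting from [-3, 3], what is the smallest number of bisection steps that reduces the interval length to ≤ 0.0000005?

24

Width after n steps is 6/2^n. Need 2^n ≥ 6/0.0000005 = 12000000.
2^23 = 8388608 < 12000000 ≤ 2^24 = 16777216, so n = 24.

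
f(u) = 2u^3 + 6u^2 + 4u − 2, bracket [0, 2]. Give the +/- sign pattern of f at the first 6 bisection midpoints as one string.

u = 1 gives f = 10, positive; keep [0, 1]
u = 0.5 gives f = 1.75, positive; keep [0, 0.5]
u = 0.25 gives f = -0.59375, negative; keep [0.25, 0.5]
u = 0.375 gives f = 0.4492, positive; keep [0.25, 0.375]
u = 0.3125 gives f = -0.103, negative; keep [0.3125, 0.375]
u = 0.34375 gives f = 0.1652, positive; keep [0.3125, 0.34375]

++-+-+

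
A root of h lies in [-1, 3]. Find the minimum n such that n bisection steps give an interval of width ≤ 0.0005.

Width after n steps is 4/2^n. Need 2^n ≥ 4/0.0005 = 8000.
2^12 = 4096 < 8000 ≤ 2^13 = 8192, so n = 13.

13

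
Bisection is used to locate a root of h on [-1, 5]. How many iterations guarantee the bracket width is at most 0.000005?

Width after n steps is 6/2^n. Need 2^n ≥ 6/0.000005 = 1200000.
2^20 = 1048576 < 1200000 ≤ 2^21 = 2097152, so n = 21.

21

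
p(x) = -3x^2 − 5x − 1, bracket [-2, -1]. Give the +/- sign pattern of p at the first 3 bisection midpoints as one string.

x = -1.5 gives p = -0.25, negative; keep [-1.5, -1]
x = -1.25 gives p = 0.5625, positive; keep [-1.5, -1.25]
x = -1.375 gives p = 0.203125, positive; keep [-1.5, -1.375]

-++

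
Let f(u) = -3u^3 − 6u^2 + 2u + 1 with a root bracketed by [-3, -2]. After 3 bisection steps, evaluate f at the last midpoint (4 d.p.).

-1.5566

midpoint -2.5: f = 5.375 > 0 → [-2.5, -2]
midpoint -2.25: f = 0.296875 > 0 → [-2.25, -2]
midpoint -2.125: f = -1.556641 < 0 → [-2.25, -2.125]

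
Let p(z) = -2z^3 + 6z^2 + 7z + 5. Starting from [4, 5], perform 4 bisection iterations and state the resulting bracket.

[4, 4.0625]

m = 4.5, p(m) = -24.25 (−); new bracket [4, 4.5]
m = 4.25, p(m) = -10.40625 (−); new bracket [4, 4.25]
m = 4.125, p(m) = -4.410156 (−); new bracket [4, 4.125]
m = 4.0625, p(m) = -1.6333 (−); new bracket [4, 4.0625]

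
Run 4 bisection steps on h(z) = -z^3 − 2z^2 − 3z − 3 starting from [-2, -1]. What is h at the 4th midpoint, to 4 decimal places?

0.1501

m = -1.5, h(m) = 0.375 (+); new bracket [-1.5, -1]
m = -1.25, h(m) = -0.421875 (−); new bracket [-1.5, -1.25]
m = -1.375, h(m) = -0.056641 (−); new bracket [-1.5, -1.375]
m = -1.4375, h(m) = 0.1501 (+); new bracket [-1.4375, -1.375]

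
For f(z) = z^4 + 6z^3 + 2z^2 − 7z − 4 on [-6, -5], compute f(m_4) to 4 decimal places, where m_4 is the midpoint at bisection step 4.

2.7637

z = -5.5 gives f = 11.8125, positive; keep [-5.5, -5]
z = -5.25 gives f = -20.652344, negative; keep [-5.5, -5.25]
z = -5.375 gives f = -5.648193, negative; keep [-5.5, -5.375]
z = -5.4375 gives f = 2.7637, positive; keep [-5.4375, -5.375]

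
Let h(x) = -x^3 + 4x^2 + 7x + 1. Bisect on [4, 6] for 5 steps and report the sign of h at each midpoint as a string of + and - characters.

h(5) = 11 > 0, so the root lies in [5, 6]
h(5.5) = -5.875 < 0, so the root lies in [5, 5.5]
h(5.25) = 3.296875 > 0, so the root lies in [5.25, 5.5]
h(5.375) = -1.0996 < 0, so the root lies in [5.25, 5.375]
h(5.3125) = 1.1453 > 0, so the root lies in [5.3125, 5.375]

+-+-+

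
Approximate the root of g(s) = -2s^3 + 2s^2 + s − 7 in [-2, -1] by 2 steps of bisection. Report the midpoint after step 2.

-1.25

midpoint -1.5: g = 2.75 > 0 → [-1.5, -1]
midpoint -1.25: g = -1.21875 < 0 → [-1.5, -1.25]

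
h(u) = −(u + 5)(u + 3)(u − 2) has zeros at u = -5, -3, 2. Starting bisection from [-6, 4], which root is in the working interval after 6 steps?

midpoint -1: h = 24 > 0 → [-1, 4]
midpoint 1.5: h = 14.625 > 0 → [1.5, 4]
midpoint 2.75: h = -33.421875 < 0 → [1.5, 2.75]
midpoint 2.125: h = -4.5645 < 0 → [1.5, 2.125]
midpoint 1.8125: h = 6.1472 > 0 → [1.8125, 2.125]
midpoint 1.96875: h = 1.0821 > 0 → [1.96875, 2.125]

2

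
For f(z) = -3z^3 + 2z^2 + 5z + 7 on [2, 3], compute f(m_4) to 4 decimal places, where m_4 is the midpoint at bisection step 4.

z = 2.5 gives f = -14.875, negative; keep [2, 2.5]
z = 2.25 gives f = -5.796875, negative; keep [2, 2.25]
z = 2.125 gives f = -2.130859, negative; keep [2, 2.125]
z = 2.0625 gives f = -0.5007, negative; keep [2, 2.0625]

-0.5007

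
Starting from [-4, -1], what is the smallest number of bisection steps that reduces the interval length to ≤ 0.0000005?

23

Width after n steps is 3/2^n. Need 2^n ≥ 3/0.0000005 = 6000000.
2^22 = 4194304 < 6000000 ≤ 2^23 = 8388608, so n = 23.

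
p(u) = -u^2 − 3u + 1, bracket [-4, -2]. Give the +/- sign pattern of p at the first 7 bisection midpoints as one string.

midpoint -3: p = 1 > 0 → [-4, -3]
midpoint -3.5: p = -0.75 < 0 → [-3.5, -3]
midpoint -3.25: p = 0.1875 > 0 → [-3.5, -3.25]
midpoint -3.375: p = -0.2656 < 0 → [-3.375, -3.25]
midpoint -3.3125: p = -0.0352 < 0 → [-3.3125, -3.25]
midpoint -3.28125: p = 0.0771 > 0 → [-3.3125, -3.28125]
midpoint -3.296875: p = 0.0212 > 0 → [-3.3125, -3.296875]

+-+--++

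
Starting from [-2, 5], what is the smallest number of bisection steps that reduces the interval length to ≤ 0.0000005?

Width after n steps is 7/2^n. Need 2^n ≥ 7/0.0000005 = 14000000.
2^23 = 8388608 < 14000000 ≤ 2^24 = 16777216, so n = 24.

24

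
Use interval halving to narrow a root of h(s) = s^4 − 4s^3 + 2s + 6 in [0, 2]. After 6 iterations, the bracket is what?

[1.53125, 1.5625]

s = 1 gives h = 5, positive; keep [1, 2]
s = 1.5 gives h = 0.5625, positive; keep [1.5, 2]
s = 1.75 gives h = -2.558594, negative; keep [1.5, 1.75]
s = 1.625 gives h = -0.9412, negative; keep [1.5, 1.625]
s = 1.5625 gives h = -0.1733, negative; keep [1.5, 1.5625]
s = 1.53125 gives h = 0.1988, positive; keep [1.53125, 1.5625]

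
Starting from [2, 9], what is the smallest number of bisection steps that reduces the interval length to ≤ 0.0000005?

24

Width after n steps is 7/2^n. Need 2^n ≥ 7/0.0000005 = 14000000.
2^23 = 8388608 < 14000000 ≤ 2^24 = 16777216, so n = 24.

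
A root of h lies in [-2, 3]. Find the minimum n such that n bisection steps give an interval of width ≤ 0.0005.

14

Width after n steps is 5/2^n. Need 2^n ≥ 5/0.0005 = 10000.
2^13 = 8192 < 10000 ≤ 2^14 = 16384, so n = 14.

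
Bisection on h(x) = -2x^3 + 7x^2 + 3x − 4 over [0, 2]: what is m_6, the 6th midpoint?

0.59375

h(1) = 4 > 0, so the root lies in [0, 1]
h(0.5) = -1 < 0, so the root lies in [0.5, 1]
h(0.75) = 1.34375 > 0, so the root lies in [0.5, 0.75]
h(0.625) = 0.1211 > 0, so the root lies in [0.5, 0.625]
h(0.5625) = -0.4536 < 0, so the root lies in [0.5625, 0.625]
h(0.59375) = -0.1696 < 0, so the root lies in [0.59375, 0.625]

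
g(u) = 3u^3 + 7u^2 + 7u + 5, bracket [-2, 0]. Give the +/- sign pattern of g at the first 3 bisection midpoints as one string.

++-

m = -1, g(m) = 2 (+); new bracket [-2, -1]
m = -1.5, g(m) = 0.125 (+); new bracket [-2, -1.5]
m = -1.75, g(m) = -1.890625 (−); new bracket [-1.75, -1.5]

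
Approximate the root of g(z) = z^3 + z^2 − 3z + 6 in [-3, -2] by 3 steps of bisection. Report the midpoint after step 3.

-2.875

midpoint -2.5: g = 4.125 > 0 → [-3, -2.5]
midpoint -2.75: g = 1.015625 > 0 → [-3, -2.75]
midpoint -2.875: g = -0.873047 < 0 → [-2.875, -2.75]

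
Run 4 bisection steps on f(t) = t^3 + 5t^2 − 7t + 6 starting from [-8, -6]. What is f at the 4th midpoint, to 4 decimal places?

-5.2559

f(-7) = -43 < 0, so the root lies in [-7, -6]
f(-6.5) = -11.875 < 0, so the root lies in [-6.5, -6]
f(-6.25) = 0.921875 > 0, so the root lies in [-6.5, -6.25]
f(-6.375) = -5.2559 < 0, so the root lies in [-6.375, -6.25]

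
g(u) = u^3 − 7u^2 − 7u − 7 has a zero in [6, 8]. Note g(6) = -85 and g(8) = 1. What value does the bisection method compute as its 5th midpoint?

g(7) = -56 < 0, so the root lies in [7, 8]
g(7.5) = -31.375 < 0, so the root lies in [7.5, 8]
g(7.75) = -16.203125 < 0, so the root lies in [7.75, 8]
g(7.875) = -7.8613 < 0, so the root lies in [7.875, 8]
g(7.9375) = -3.4963 < 0, so the root lies in [7.9375, 8]

7.9375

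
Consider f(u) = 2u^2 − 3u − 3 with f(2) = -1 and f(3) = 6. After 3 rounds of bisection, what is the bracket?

[2.125, 2.25]

m = 2.5, f(m) = 2 (+); new bracket [2, 2.5]
m = 2.25, f(m) = 0.375 (+); new bracket [2, 2.25]
m = 2.125, f(m) = -0.34375 (−); new bracket [2.125, 2.25]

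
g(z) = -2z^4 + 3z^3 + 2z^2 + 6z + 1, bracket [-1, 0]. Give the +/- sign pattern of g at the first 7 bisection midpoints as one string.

--+-++-

m = -0.5, g(m) = -2 (−); new bracket [-0.5, 0]
m = -0.25, g(m) = -0.429688 (−); new bracket [-0.25, 0]
m = -0.125, g(m) = 0.274902 (+); new bracket [-0.25, -0.125]
m = -0.1875, g(m) = -0.0769 (−); new bracket [-0.1875, -0.125]
m = -0.15625, g(m) = 0.0987 (+); new bracket [-0.1875, -0.15625]
m = -0.171875, g(m) = 0.0109 (+); new bracket [-0.1875, -0.171875]
m = -0.1796875, g(m) = -0.033 (−); new bracket [-0.1796875, -0.171875]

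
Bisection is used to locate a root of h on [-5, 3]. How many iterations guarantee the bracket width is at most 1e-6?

Width after n steps is 8/2^n. Need 2^n ≥ 8/1e-6 = 8000000.
2^22 = 4194304 < 8000000 ≤ 2^23 = 8388608, so n = 23.

23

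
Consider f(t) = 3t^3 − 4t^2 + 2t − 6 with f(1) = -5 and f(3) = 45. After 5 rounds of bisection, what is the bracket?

m = 2, f(m) = 6 (+); new bracket [1, 2]
m = 1.5, f(m) = -1.875 (−); new bracket [1.5, 2]
m = 1.75, f(m) = 1.328125 (+); new bracket [1.5, 1.75]
m = 1.625, f(m) = -0.4395 (−); new bracket [1.625, 1.75]
m = 1.6875, f(m) = 0.4006 (+); new bracket [1.625, 1.6875]

[1.625, 1.6875]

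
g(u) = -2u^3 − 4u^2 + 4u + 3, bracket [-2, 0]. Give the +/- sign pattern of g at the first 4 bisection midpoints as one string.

midpoint -1: g = -3 < 0 → [-1, 0]
midpoint -0.5: g = 0.25 > 0 → [-1, -0.5]
midpoint -0.75: g = -1.40625 < 0 → [-0.75, -0.5]
midpoint -0.625: g = -0.5742 < 0 → [-0.625, -0.5]

-+--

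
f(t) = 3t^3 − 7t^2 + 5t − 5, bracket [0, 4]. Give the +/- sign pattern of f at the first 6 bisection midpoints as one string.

f(2) = 1 > 0, so the root lies in [0, 2]
f(1) = -4 < 0, so the root lies in [1, 2]
f(1.5) = -3.125 < 0, so the root lies in [1.5, 2]
f(1.75) = -1.6094 < 0, so the root lies in [1.75, 2]
f(1.875) = -0.459 < 0, so the root lies in [1.875, 2]
f(1.9375) = 0.2297 > 0, so the root lies in [1.875, 1.9375]

+----+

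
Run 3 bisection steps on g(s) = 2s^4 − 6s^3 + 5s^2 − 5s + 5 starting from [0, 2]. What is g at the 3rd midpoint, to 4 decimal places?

g(1) = 1 > 0, so the root lies in [1, 2]
g(1.5) = -1.375 < 0, so the root lies in [1, 1.5]
g(1.25) = -0.273438 < 0, so the root lies in [1, 1.25]

-0.2734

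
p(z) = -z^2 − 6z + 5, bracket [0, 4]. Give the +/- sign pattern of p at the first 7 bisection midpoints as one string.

z = 2 gives p = -11, negative; keep [0, 2]
z = 1 gives p = -2, negative; keep [0, 1]
z = 0.5 gives p = 1.75, positive; keep [0.5, 1]
z = 0.75 gives p = -0.0625, negative; keep [0.5, 0.75]
z = 0.625 gives p = 0.8594, positive; keep [0.625, 0.75]
z = 0.6875 gives p = 0.4023, positive; keep [0.6875, 0.75]
z = 0.71875 gives p = 0.1709, positive; keep [0.71875, 0.75]

--+-+++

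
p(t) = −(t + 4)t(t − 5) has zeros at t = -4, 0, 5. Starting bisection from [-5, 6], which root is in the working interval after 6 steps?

p(0.5) = 10.125 > 0, so the root lies in [0.5, 6]
p(3.25) = 41.234375 > 0, so the root lies in [3.25, 6]
p(4.625) = 14.958984 > 0, so the root lies in [4.625, 6]
p(5.3125) = -15.4602 < 0, so the root lies in [4.625, 5.3125]
p(4.96875) = 1.3926 > 0, so the root lies in [4.96875, 5.3125]
p(5.140625) = -6.6078 < 0, so the root lies in [4.96875, 5.140625]

5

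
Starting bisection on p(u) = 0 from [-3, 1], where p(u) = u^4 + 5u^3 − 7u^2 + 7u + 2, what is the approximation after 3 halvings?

midpoint -1: p = -16 < 0 → [-1, 1]
midpoint 0: p = 2 > 0 → [-1, 0]
midpoint -0.5: p = -3.8125 < 0 → [-0.5, 0]

-0.5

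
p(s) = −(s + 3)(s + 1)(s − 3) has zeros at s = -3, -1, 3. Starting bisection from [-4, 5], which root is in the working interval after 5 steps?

3

m = 0.5, p(m) = 13.125 (+); new bracket [0.5, 5]
m = 2.75, p(m) = 5.390625 (+); new bracket [2.75, 5]
m = 3.875, p(m) = -29.326172 (−); new bracket [2.75, 3.875]
m = 3.3125, p(m) = -8.5071 (−); new bracket [2.75, 3.3125]
m = 3.03125, p(m) = -0.7598 (−); new bracket [2.75, 3.03125]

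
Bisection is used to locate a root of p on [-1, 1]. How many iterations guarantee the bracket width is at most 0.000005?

Width after n steps is 2/2^n. Need 2^n ≥ 2/0.000005 = 400000.
2^18 = 262144 < 400000 ≤ 2^19 = 524288, so n = 19.

19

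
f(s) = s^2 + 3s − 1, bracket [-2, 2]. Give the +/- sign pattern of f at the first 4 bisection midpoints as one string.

m = 0, f(m) = -1 (−); new bracket [0, 2]
m = 1, f(m) = 3 (+); new bracket [0, 1]
m = 0.5, f(m) = 0.75 (+); new bracket [0, 0.5]
m = 0.25, f(m) = -0.1875 (−); new bracket [0.25, 0.5]

-++-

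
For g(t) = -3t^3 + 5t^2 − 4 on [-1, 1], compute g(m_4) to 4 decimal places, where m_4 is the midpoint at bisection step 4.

m = 0, g(m) = -4 (−); new bracket [-1, 0]
m = -0.5, g(m) = -2.375 (−); new bracket [-1, -0.5]
m = -0.75, g(m) = 0.078125 (+); new bracket [-0.75, -0.5]
m = -0.625, g(m) = -1.3145 (−); new bracket [-0.75, -0.625]

-1.3145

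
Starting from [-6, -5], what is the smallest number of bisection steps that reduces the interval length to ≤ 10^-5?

Width after n steps is 1/2^n. Need 2^n ≥ 1/10^-5 = 100000.
2^16 = 65536 < 100000 ≤ 2^17 = 131072, so n = 17.

17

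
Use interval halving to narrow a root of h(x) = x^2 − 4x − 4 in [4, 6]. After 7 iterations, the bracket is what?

[4.828125, 4.84375]

midpoint 5: h = 1 > 0 → [4, 5]
midpoint 4.5: h = -1.75 < 0 → [4.5, 5]
midpoint 4.75: h = -0.4375 < 0 → [4.75, 5]
midpoint 4.875: h = 0.2656 > 0 → [4.75, 4.875]
midpoint 4.8125: h = -0.0898 < 0 → [4.8125, 4.875]
midpoint 4.84375: h = 0.0869 > 0 → [4.8125, 4.84375]
midpoint 4.828125: h = -0.0017 < 0 → [4.828125, 4.84375]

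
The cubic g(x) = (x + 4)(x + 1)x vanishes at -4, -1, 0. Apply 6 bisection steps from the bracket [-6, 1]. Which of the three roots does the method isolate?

-4

x = -2.5 gives g = 5.625, positive; keep [-6, -2.5]
x = -4.25 gives g = -3.453125, negative; keep [-4.25, -2.5]
x = -3.375 gives g = 5.009766, positive; keep [-4.25, -3.375]
x = -3.8125 gives g = 2.0105, positive; keep [-4.25, -3.8125]
x = -4.03125 gives g = -0.3819, negative; keep [-4.03125, -3.8125]
x = -3.921875 gives g = 0.8953, positive; keep [-4.03125, -3.921875]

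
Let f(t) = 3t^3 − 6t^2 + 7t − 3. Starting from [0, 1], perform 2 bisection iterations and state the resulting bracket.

m = 0.5, f(m) = -0.625 (−); new bracket [0.5, 1]
m = 0.75, f(m) = 0.140625 (+); new bracket [0.5, 0.75]

[0.5, 0.75]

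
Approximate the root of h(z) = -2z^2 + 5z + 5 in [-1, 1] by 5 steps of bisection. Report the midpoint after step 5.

m = 0, h(m) = 5 (+); new bracket [-1, 0]
m = -0.5, h(m) = 2 (+); new bracket [-1, -0.5]
m = -0.75, h(m) = 0.125 (+); new bracket [-1, -0.75]
m = -0.875, h(m) = -0.9062 (−); new bracket [-0.875, -0.75]
m = -0.8125, h(m) = -0.3828 (−); new bracket [-0.8125, -0.75]

-0.8125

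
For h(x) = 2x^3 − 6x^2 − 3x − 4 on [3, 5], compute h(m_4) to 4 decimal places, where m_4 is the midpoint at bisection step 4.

midpoint 4: h = 16 > 0 → [3, 4]
midpoint 3.5: h = -2.25 < 0 → [3.5, 4]
midpoint 3.75: h = 5.84375 > 0 → [3.5, 3.75]
midpoint 3.625: h = 1.5508 > 0 → [3.5, 3.625]

1.5508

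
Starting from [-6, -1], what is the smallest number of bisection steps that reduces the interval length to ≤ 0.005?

10

Width after n steps is 5/2^n. Need 2^n ≥ 5/0.005 = 1000.
2^9 = 512 < 1000 ≤ 2^10 = 1024, so n = 10.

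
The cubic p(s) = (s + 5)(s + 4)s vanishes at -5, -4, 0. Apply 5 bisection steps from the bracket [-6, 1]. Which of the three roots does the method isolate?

0

midpoint -2.5: p = -9.375 < 0 → [-2.5, 1]
midpoint -0.75: p = -10.359375 < 0 → [-0.75, 1]
midpoint 0.125: p = 2.642578 > 0 → [-0.75, 0.125]
midpoint -0.3125: p = -5.4016 < 0 → [-0.3125, 0.125]
midpoint -0.09375: p = -1.7967 < 0 → [-0.09375, 0.125]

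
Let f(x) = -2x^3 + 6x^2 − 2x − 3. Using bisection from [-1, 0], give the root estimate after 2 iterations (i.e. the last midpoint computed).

-0.75

midpoint -0.5: f = -0.25 < 0 → [-1, -0.5]
midpoint -0.75: f = 2.71875 > 0 → [-0.75, -0.5]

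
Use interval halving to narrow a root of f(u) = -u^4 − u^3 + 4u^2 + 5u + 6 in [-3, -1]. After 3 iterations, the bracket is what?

u = -2 gives f = 4, positive; keep [-3, -2]
u = -2.5 gives f = -4.9375, negative; keep [-2.5, -2]
u = -2.25 gives f = 0.761719, positive; keep [-2.5, -2.25]

[-2.5, -2.25]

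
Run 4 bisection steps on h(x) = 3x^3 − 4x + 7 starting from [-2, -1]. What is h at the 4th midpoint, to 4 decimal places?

-0.6663

m = -1.5, h(m) = 2.875 (+); new bracket [-2, -1.5]
m = -1.75, h(m) = -2.078125 (−); new bracket [-1.75, -1.5]
m = -1.625, h(m) = 0.626953 (+); new bracket [-1.75, -1.625]
m = -1.6875, h(m) = -0.6663 (−); new bracket [-1.6875, -1.625]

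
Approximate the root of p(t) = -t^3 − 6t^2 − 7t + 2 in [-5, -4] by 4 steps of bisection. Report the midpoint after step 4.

m = -4.5, p(m) = 3.125 (+); new bracket [-4.5, -4]
m = -4.25, p(m) = 0.140625 (+); new bracket [-4.25, -4]
m = -4.125, p(m) = -1.029297 (−); new bracket [-4.25, -4.125]
m = -4.1875, p(m) = -0.47 (−); new bracket [-4.25, -4.1875]

-4.1875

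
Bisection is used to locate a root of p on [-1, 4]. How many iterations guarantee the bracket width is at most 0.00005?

17

Width after n steps is 5/2^n. Need 2^n ≥ 5/0.00005 = 100000.
2^16 = 65536 < 100000 ≤ 2^17 = 131072, so n = 17.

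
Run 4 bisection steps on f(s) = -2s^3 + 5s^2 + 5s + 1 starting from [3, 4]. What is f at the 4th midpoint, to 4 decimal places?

f(3.5) = -6 < 0, so the root lies in [3, 3.5]
f(3.25) = 1.40625 > 0, so the root lies in [3.25, 3.5]
f(3.375) = -2.058594 < 0, so the root lies in [3.25, 3.375]
f(3.3125) = -0.2681 < 0, so the root lies in [3.25, 3.3125]

-0.2681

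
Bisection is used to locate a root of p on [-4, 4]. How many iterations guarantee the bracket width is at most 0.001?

13

Width after n steps is 8/2^n. Need 2^n ≥ 8/0.001 = 8000.
2^12 = 4096 < 8000 ≤ 2^13 = 8192, so n = 13.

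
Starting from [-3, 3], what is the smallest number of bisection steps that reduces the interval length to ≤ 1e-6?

Width after n steps is 6/2^n. Need 2^n ≥ 6/1e-6 = 6000000.
2^22 = 4194304 < 6000000 ≤ 2^23 = 8388608, so n = 23.

23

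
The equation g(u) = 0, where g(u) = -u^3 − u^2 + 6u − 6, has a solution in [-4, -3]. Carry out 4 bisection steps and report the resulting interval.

[-3.375, -3.3125]

g(-3.5) = 3.625 > 0, so the root lies in [-3.5, -3]
g(-3.25) = -1.734375 < 0, so the root lies in [-3.5, -3.25]
g(-3.375) = 0.802734 > 0, so the root lies in [-3.375, -3.25]
g(-3.3125) = -0.5007 < 0, so the root lies in [-3.375, -3.3125]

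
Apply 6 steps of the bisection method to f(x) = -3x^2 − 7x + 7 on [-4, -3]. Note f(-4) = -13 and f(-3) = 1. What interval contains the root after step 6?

[-3.09375, -3.078125]

f(-3.5) = -5.25 < 0, so the root lies in [-3.5, -3]
f(-3.25) = -1.9375 < 0, so the root lies in [-3.25, -3]
f(-3.125) = -0.421875 < 0, so the root lies in [-3.125, -3]
f(-3.0625) = 0.3008 > 0, so the root lies in [-3.125, -3.0625]
f(-3.09375) = -0.0576 < 0, so the root lies in [-3.09375, -3.0625]
f(-3.078125) = 0.1223 > 0, so the root lies in [-3.09375, -3.078125]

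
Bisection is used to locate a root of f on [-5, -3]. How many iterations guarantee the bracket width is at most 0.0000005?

22

Width after n steps is 2/2^n. Need 2^n ≥ 2/0.0000005 = 4000000.
2^21 = 2097152 < 4000000 ≤ 2^22 = 4194304, so n = 22.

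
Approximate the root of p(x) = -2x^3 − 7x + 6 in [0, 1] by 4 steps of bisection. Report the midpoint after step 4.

0.6875

p(0.5) = 2.25 > 0, so the root lies in [0.5, 1]
p(0.75) = -0.09375 < 0, so the root lies in [0.5, 0.75]
p(0.625) = 1.136719 > 0, so the root lies in [0.625, 0.75]
p(0.6875) = 0.5376 > 0, so the root lies in [0.6875, 0.75]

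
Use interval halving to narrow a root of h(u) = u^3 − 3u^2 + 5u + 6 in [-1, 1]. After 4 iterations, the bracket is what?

m = 0, h(m) = 6 (+); new bracket [-1, 0]
m = -0.5, h(m) = 2.625 (+); new bracket [-1, -0.5]
m = -0.75, h(m) = 0.140625 (+); new bracket [-1, -0.75]
m = -0.875, h(m) = -1.3418 (−); new bracket [-0.875, -0.75]

[-0.875, -0.75]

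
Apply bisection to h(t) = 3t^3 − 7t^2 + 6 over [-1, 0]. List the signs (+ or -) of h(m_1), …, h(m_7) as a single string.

midpoint -0.5: h = 3.875 > 0 → [-1, -0.5]
midpoint -0.75: h = 0.796875 > 0 → [-1, -0.75]
midpoint -0.875: h = -1.369141 < 0 → [-0.875, -0.75]
midpoint -0.8125: h = -0.2302 < 0 → [-0.8125, -0.75]
midpoint -0.78125: h = 0.297 > 0 → [-0.8125, -0.78125]
midpoint -0.796875: h = 0.0369 > 0 → [-0.8125, -0.796875]
midpoint -0.8046875: h = -0.0958 < 0 → [-0.8046875, -0.796875]

++--++-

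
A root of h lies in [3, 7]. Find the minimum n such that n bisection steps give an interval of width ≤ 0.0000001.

Width after n steps is 4/2^n. Need 2^n ≥ 4/0.0000001 = 40000000.
2^25 = 33554432 < 40000000 ≤ 2^26 = 67108864, so n = 26.

26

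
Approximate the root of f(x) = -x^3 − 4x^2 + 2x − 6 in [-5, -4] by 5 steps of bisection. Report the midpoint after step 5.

f(-4.5) = -4.875 < 0, so the root lies in [-5, -4.5]
f(-4.75) = 1.421875 > 0, so the root lies in [-4.75, -4.5]
f(-4.625) = -1.880859 < 0, so the root lies in [-4.75, -4.625]
f(-4.6875) = -0.2688 < 0, so the root lies in [-4.75, -4.6875]
f(-4.71875) = 0.5666 > 0, so the root lies in [-4.71875, -4.6875]

-4.71875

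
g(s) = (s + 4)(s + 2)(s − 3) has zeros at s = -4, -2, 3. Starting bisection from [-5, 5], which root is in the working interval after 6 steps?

s = 0 gives g = -24, negative; keep [0, 5]
s = 2.5 gives g = -14.625, negative; keep [2.5, 5]
s = 3.75 gives g = 33.421875, positive; keep [2.5, 3.75]
s = 3.125 gives g = 4.5645, positive; keep [2.5, 3.125]
s = 2.8125 gives g = -6.1472, negative; keep [2.8125, 3.125]
s = 2.96875 gives g = -1.0821, negative; keep [2.96875, 3.125]

3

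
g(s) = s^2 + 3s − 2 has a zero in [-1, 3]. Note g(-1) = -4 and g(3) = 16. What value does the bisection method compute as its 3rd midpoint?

midpoint 1: g = 2 > 0 → [-1, 1]
midpoint 0: g = -2 < 0 → [0, 1]
midpoint 0.5: g = -0.25 < 0 → [0.5, 1]

0.5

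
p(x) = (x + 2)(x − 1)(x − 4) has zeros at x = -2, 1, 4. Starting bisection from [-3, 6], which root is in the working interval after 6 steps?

4

x = 1.5 gives p = -4.375, negative; keep [1.5, 6]
x = 3.75 gives p = -3.953125, negative; keep [3.75, 6]
x = 4.875 gives p = 23.310547, positive; keep [3.75, 4.875]
x = 4.3125 gives p = 6.5344, positive; keep [3.75, 4.3125]
x = 4.03125 gives p = 0.5713, positive; keep [3.75, 4.03125]
x = 3.890625 gives p = -1.8624, negative; keep [3.890625, 4.03125]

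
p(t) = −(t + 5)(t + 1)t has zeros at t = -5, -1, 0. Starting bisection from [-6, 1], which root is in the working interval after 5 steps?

-5

p(-2.5) = -9.375 < 0, so the root lies in [-6, -2.5]
p(-4.25) = -10.359375 < 0, so the root lies in [-6, -4.25]
p(-5.125) = 2.642578 > 0, so the root lies in [-5.125, -4.25]
p(-4.6875) = -5.4016 < 0, so the root lies in [-5.125, -4.6875]
p(-4.90625) = -1.7967 < 0, so the root lies in [-5.125, -4.90625]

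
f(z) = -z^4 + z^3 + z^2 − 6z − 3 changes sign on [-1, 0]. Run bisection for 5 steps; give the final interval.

[-0.5, -0.46875]

f(-0.5) = 0.0625 > 0, so the root lies in [-0.5, 0]
f(-0.25) = -1.457031 < 0, so the root lies in [-0.5, -0.25]
f(-0.375) = -0.681885 < 0, so the root lies in [-0.5, -0.375]
f(-0.4375) = -0.304 < 0, so the root lies in [-0.5, -0.4375]
f(-0.46875) = -0.1191 < 0, so the root lies in [-0.5, -0.46875]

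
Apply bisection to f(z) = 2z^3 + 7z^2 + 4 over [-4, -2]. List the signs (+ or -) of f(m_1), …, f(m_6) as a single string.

++-+--

f(-3) = 13 > 0, so the root lies in [-4, -3]
f(-3.5) = 4 > 0, so the root lies in [-4, -3.5]
f(-3.75) = -3.03125 < 0, so the root lies in [-3.75, -3.5]
f(-3.625) = 0.7148 > 0, so the root lies in [-3.75, -3.625]
f(-3.6875) = -1.0991 < 0, so the root lies in [-3.6875, -3.625]
f(-3.65625) = -0.1776 < 0, so the root lies in [-3.65625, -3.625]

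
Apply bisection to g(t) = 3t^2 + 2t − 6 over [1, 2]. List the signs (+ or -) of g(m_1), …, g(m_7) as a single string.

+++----

midpoint 1.5: g = 3.75 > 0 → [1, 1.5]
midpoint 1.25: g = 1.1875 > 0 → [1, 1.25]
midpoint 1.125: g = 0.046875 > 0 → [1, 1.125]
midpoint 1.0625: g = -0.4883 < 0 → [1.0625, 1.125]
midpoint 1.09375: g = -0.2236 < 0 → [1.09375, 1.125]
midpoint 1.109375: g = -0.0891 < 0 → [1.109375, 1.125]
midpoint 1.1171875: g = -0.0213 < 0 → [1.1171875, 1.125]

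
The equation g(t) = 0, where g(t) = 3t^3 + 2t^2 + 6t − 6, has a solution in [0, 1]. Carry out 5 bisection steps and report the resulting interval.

t = 0.5 gives g = -2.125, negative; keep [0.5, 1]
t = 0.75 gives g = 0.890625, positive; keep [0.5, 0.75]
t = 0.625 gives g = -0.736328, negative; keep [0.625, 0.75]
t = 0.6875 gives g = 0.0452, positive; keep [0.625, 0.6875]
t = 0.65625 gives g = -0.3533, negative; keep [0.65625, 0.6875]

[0.65625, 0.6875]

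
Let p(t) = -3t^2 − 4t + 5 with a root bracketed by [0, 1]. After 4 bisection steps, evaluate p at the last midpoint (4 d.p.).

-0.2305

p(0.5) = 2.25 > 0, so the root lies in [0.5, 1]
p(0.75) = 0.3125 > 0, so the root lies in [0.75, 1]
p(0.875) = -0.796875 < 0, so the root lies in [0.75, 0.875]
p(0.8125) = -0.2305 < 0, so the root lies in [0.75, 0.8125]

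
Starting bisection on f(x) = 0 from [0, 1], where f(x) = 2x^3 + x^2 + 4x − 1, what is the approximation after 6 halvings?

0.234375

x = 0.5 gives f = 1.5, positive; keep [0, 0.5]
x = 0.25 gives f = 0.09375, positive; keep [0, 0.25]
x = 0.125 gives f = -0.480469, negative; keep [0.125, 0.25]
x = 0.1875 gives f = -0.2017, negative; keep [0.1875, 0.25]
x = 0.21875 gives f = -0.0562, negative; keep [0.21875, 0.25]
x = 0.234375 gives f = 0.0182, positive; keep [0.21875, 0.234375]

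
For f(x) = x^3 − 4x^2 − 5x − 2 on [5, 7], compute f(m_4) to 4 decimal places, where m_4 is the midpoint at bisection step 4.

1.9238

f(6) = 40 > 0, so the root lies in [5, 6]
f(5.5) = 15.875 > 0, so the root lies in [5, 5.5]
f(5.25) = 6.203125 > 0, so the root lies in [5, 5.25]
f(5.125) = 1.9238 > 0, so the root lies in [5, 5.125]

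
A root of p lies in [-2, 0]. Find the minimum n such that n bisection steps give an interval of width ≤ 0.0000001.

25

Width after n steps is 2/2^n. Need 2^n ≥ 2/0.0000001 = 20000000.
2^24 = 16777216 < 20000000 ≤ 2^25 = 33554432, so n = 25.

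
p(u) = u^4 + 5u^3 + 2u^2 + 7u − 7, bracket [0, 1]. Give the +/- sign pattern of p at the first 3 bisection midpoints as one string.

midpoint 0.5: p = -2.3125 < 0 → [0.5, 1]
midpoint 0.75: p = 1.800781 > 0 → [0.5, 0.75]
midpoint 0.625: p = -0.470459 < 0 → [0.625, 0.75]

-+-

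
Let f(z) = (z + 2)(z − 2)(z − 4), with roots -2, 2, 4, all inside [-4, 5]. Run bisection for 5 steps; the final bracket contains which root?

-2

f(0.5) = 13.125 > 0, so the root lies in [-4, 0.5]
f(-1.75) = 5.390625 > 0, so the root lies in [-4, -1.75]
f(-2.875) = -29.326172 < 0, so the root lies in [-2.875, -1.75]
f(-2.3125) = -8.5071 < 0, so the root lies in [-2.3125, -1.75]
f(-2.03125) = -0.7598 < 0, so the root lies in [-2.03125, -1.75]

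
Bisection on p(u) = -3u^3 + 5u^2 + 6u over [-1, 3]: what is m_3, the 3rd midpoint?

m = 1, p(m) = 8 (+); new bracket [1, 3]
m = 2, p(m) = 8 (+); new bracket [2, 3]
m = 2.5, p(m) = -0.625 (−); new bracket [2, 2.5]

2.5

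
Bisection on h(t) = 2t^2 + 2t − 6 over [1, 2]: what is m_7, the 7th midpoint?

1.3046875

h(1.5) = 1.5 > 0, so the root lies in [1, 1.5]
h(1.25) = -0.375 < 0, so the root lies in [1.25, 1.5]
h(1.375) = 0.53125 > 0, so the root lies in [1.25, 1.375]
h(1.3125) = 0.0703 > 0, so the root lies in [1.25, 1.3125]
h(1.28125) = -0.1543 < 0, so the root lies in [1.28125, 1.3125]
h(1.296875) = -0.0425 < 0, so the root lies in [1.296875, 1.3125]
h(1.3046875) = 0.0138 > 0, so the root lies in [1.296875, 1.3046875]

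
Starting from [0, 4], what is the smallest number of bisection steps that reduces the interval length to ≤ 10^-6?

Width after n steps is 4/2^n. Need 2^n ≥ 4/10^-6 = 4000000.
2^21 = 2097152 < 4000000 ≤ 2^22 = 4194304, so n = 22.

22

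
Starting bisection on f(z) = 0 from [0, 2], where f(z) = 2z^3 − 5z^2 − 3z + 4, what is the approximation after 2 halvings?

z = 1 gives f = -2, negative; keep [0, 1]
z = 0.5 gives f = 1.5, positive; keep [0.5, 1]

0.5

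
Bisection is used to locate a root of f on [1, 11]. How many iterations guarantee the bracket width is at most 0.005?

Width after n steps is 10/2^n. Need 2^n ≥ 10/0.005 = 2000.
2^10 = 1024 < 2000 ≤ 2^11 = 2048, so n = 11.

11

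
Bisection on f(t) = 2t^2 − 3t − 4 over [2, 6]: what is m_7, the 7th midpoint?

t = 4 gives f = 16, positive; keep [2, 4]
t = 3 gives f = 5, positive; keep [2, 3]
t = 2.5 gives f = 1, positive; keep [2, 2.5]
t = 2.25 gives f = -0.625, negative; keep [2.25, 2.5]
t = 2.375 gives f = 0.1562, positive; keep [2.25, 2.375]
t = 2.3125 gives f = -0.2422, negative; keep [2.3125, 2.375]
t = 2.34375 gives f = -0.0449, negative; keep [2.34375, 2.375]

2.34375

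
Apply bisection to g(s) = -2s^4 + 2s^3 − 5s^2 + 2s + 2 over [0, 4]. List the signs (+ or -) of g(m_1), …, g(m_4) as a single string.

--++

g(2) = -30 < 0, so the root lies in [0, 2]
g(1) = -1 < 0, so the root lies in [0, 1]
g(0.5) = 1.875 > 0, so the root lies in [0.5, 1]
g(0.75) = 0.8984 > 0, so the root lies in [0.75, 1]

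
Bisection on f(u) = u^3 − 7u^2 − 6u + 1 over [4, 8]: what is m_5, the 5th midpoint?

u = 6 gives f = -71, negative; keep [6, 8]
u = 7 gives f = -41, negative; keep [7, 8]
u = 7.5 gives f = -15.875, negative; keep [7.5, 8]
u = 7.75 gives f = -0.4531, negative; keep [7.75, 8]
u = 7.875 gives f = 8.0137, positive; keep [7.75, 7.875]

7.875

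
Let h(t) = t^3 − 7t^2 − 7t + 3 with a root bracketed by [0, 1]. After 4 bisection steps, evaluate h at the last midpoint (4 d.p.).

h(0.5) = -2.125 < 0, so the root lies in [0, 0.5]
h(0.25) = 0.828125 > 0, so the root lies in [0.25, 0.5]
h(0.375) = -0.556641 < 0, so the root lies in [0.25, 0.375]
h(0.3125) = 0.1594 > 0, so the root lies in [0.3125, 0.375]

0.1594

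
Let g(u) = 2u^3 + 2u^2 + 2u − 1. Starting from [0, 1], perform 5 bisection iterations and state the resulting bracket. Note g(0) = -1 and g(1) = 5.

u = 0.5 gives g = 0.75, positive; keep [0, 0.5]
u = 0.25 gives g = -0.34375, negative; keep [0.25, 0.5]
u = 0.375 gives g = 0.136719, positive; keep [0.25, 0.375]
u = 0.3125 gives g = -0.1187, negative; keep [0.3125, 0.375]
u = 0.34375 gives g = 0.0051, positive; keep [0.3125, 0.34375]

[0.3125, 0.34375]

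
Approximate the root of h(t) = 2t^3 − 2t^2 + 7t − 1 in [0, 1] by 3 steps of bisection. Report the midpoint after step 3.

0.125

m = 0.5, h(m) = 2.25 (+); new bracket [0, 0.5]
m = 0.25, h(m) = 0.65625 (+); new bracket [0, 0.25]
m = 0.125, h(m) = -0.152344 (−); new bracket [0.125, 0.25]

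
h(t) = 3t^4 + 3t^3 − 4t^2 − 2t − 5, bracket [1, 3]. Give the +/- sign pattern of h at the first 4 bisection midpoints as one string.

++-+

midpoint 2: h = 47 > 0 → [1, 2]
midpoint 1.5: h = 8.3125 > 0 → [1, 1.5]
midpoint 1.25: h = -0.566406 < 0 → [1.25, 1.5]
midpoint 1.375: h = 3.2097 > 0 → [1.25, 1.375]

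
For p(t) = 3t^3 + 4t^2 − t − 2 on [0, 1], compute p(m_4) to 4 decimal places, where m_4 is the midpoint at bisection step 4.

m = 0.5, p(m) = -1.125 (−); new bracket [0.5, 1]
m = 0.75, p(m) = 0.765625 (+); new bracket [0.5, 0.75]
m = 0.625, p(m) = -0.330078 (−); new bracket [0.625, 0.75]
m = 0.6875, p(m) = 0.178 (+); new bracket [0.625, 0.6875]

0.1780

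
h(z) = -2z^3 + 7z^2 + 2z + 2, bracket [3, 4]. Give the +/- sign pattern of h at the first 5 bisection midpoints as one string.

++-+-

z = 3.5 gives h = 9, positive; keep [3.5, 4]
z = 3.75 gives h = 2.46875, positive; keep [3.75, 4]
z = 3.875 gives h = -1.511719, negative; keep [3.75, 3.875]
z = 3.8125 gives h = 0.5405, positive; keep [3.8125, 3.875]
z = 3.84375 gives h = -0.4699, negative; keep [3.8125, 3.84375]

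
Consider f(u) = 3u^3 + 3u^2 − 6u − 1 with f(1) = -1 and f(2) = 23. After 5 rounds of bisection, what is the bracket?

midpoint 1.5: f = 6.875 > 0 → [1, 1.5]
midpoint 1.25: f = 2.046875 > 0 → [1, 1.25]
midpoint 1.125: f = 0.318359 > 0 → [1, 1.125]
midpoint 1.0625: f = -0.3899 < 0 → [1.0625, 1.125]
midpoint 1.09375: f = -0.0483 < 0 → [1.09375, 1.125]

[1.09375, 1.125]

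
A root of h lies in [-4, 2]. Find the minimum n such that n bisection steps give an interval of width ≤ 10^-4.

16

Width after n steps is 6/2^n. Need 2^n ≥ 6/10^-4 = 60000.
2^15 = 32768 < 60000 ≤ 2^16 = 65536, so n = 16.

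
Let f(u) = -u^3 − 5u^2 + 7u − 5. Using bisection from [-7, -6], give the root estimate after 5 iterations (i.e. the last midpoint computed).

-6.21875

m = -6.5, f(m) = 12.875 (+); new bracket [-6.5, -6]
m = -6.25, f(m) = 0.078125 (+); new bracket [-6.25, -6]
m = -6.125, f(m) = -5.669922 (−); new bracket [-6.25, -6.125]
m = -6.1875, f(m) = -2.8489 (−); new bracket [-6.25, -6.1875]
m = -6.21875, f(m) = -1.3987 (−); new bracket [-6.25, -6.21875]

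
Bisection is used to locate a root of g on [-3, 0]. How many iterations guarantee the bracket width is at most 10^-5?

Width after n steps is 3/2^n. Need 2^n ≥ 3/10^-5 = 300000.
2^18 = 262144 < 300000 ≤ 2^19 = 524288, so n = 19.

19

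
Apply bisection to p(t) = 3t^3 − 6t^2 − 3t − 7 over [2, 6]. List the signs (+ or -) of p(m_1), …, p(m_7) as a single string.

++-+--+

p(4) = 77 > 0, so the root lies in [2, 4]
p(3) = 11 > 0, so the root lies in [2, 3]
p(2.5) = -5.125 < 0, so the root lies in [2.5, 3]
p(2.75) = 1.7656 > 0, so the root lies in [2.5, 2.75]
p(2.625) = -1.9551 < 0, so the root lies in [2.625, 2.75]
p(2.6875) = -0.1658 < 0, so the root lies in [2.6875, 2.75]
p(2.71875) = 0.7819 > 0, so the root lies in [2.6875, 2.71875]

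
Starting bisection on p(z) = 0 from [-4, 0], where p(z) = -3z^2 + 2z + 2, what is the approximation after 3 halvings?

z = -2 gives p = -14, negative; keep [-2, 0]
z = -1 gives p = -3, negative; keep [-1, 0]
z = -0.5 gives p = 0.25, positive; keep [-1, -0.5]

-0.5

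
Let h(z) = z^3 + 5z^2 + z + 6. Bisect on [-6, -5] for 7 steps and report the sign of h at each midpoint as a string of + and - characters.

m = -5.5, h(m) = -14.625 (−); new bracket [-5.5, -5]
m = -5.25, h(m) = -6.140625 (−); new bracket [-5.25, -5]
m = -5.125, h(m) = -2.408203 (−); new bracket [-5.125, -5]
m = -5.0625, h(m) = -0.6643 (−); new bracket [-5.0625, -5]
m = -5.03125, h(m) = 0.1777 (+); new bracket [-5.0625, -5.03125]
m = -5.046875, h(m) = -0.2408 (−); new bracket [-5.046875, -5.03125]
m = -5.0390625, h(m) = -0.0309 (−); new bracket [-5.0390625, -5.03125]

----+--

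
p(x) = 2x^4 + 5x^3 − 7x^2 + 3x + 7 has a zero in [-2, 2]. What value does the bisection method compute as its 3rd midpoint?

-0.5

x = 0 gives p = 7, positive; keep [-2, 0]
x = -1 gives p = -6, negative; keep [-1, 0]
x = -0.5 gives p = 3.25, positive; keep [-1, -0.5]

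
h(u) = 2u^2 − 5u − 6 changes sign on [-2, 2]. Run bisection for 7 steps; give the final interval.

u = 0 gives h = -6, negative; keep [-2, 0]
u = -1 gives h = 1, positive; keep [-1, 0]
u = -0.5 gives h = -3, negative; keep [-1, -0.5]
u = -0.75 gives h = -1.125, negative; keep [-1, -0.75]
u = -0.875 gives h = -0.0938, negative; keep [-1, -0.875]
u = -0.9375 gives h = 0.4453, positive; keep [-0.9375, -0.875]
u = -0.90625 gives h = 0.1738, positive; keep [-0.90625, -0.875]

[-0.90625, -0.875]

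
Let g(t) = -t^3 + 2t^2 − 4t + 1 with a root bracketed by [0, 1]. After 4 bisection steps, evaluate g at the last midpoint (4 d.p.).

m = 0.5, g(m) = -0.625 (−); new bracket [0, 0.5]
m = 0.25, g(m) = 0.109375 (+); new bracket [0.25, 0.5]
m = 0.375, g(m) = -0.271484 (−); new bracket [0.25, 0.375]
m = 0.3125, g(m) = -0.0852 (−); new bracket [0.25, 0.3125]

-0.0852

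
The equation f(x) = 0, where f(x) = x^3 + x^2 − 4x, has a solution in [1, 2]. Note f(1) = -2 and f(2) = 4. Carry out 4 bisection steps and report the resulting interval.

x = 1.5 gives f = -0.375, negative; keep [1.5, 2]
x = 1.75 gives f = 1.421875, positive; keep [1.5, 1.75]
x = 1.625 gives f = 0.431641, positive; keep [1.5, 1.625]
x = 1.5625 gives f = 0.0061, positive; keep [1.5, 1.5625]

[1.5, 1.5625]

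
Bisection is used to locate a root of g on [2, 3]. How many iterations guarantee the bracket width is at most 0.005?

8

Width after n steps is 1/2^n. Need 2^n ≥ 1/0.005 = 200.
2^7 = 128 < 200 ≤ 2^8 = 256, so n = 8.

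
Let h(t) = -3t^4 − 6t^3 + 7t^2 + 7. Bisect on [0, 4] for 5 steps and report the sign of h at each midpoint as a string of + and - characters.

h(2) = -61 < 0, so the root lies in [0, 2]
h(1) = 5 > 0, so the root lies in [1, 2]
h(1.5) = -12.6875 < 0, so the root lies in [1, 1.5]
h(1.25) = -1.1055 < 0, so the root lies in [1, 1.25]
h(1.125) = 2.511 > 0, so the root lies in [1.125, 1.25]

-+--+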